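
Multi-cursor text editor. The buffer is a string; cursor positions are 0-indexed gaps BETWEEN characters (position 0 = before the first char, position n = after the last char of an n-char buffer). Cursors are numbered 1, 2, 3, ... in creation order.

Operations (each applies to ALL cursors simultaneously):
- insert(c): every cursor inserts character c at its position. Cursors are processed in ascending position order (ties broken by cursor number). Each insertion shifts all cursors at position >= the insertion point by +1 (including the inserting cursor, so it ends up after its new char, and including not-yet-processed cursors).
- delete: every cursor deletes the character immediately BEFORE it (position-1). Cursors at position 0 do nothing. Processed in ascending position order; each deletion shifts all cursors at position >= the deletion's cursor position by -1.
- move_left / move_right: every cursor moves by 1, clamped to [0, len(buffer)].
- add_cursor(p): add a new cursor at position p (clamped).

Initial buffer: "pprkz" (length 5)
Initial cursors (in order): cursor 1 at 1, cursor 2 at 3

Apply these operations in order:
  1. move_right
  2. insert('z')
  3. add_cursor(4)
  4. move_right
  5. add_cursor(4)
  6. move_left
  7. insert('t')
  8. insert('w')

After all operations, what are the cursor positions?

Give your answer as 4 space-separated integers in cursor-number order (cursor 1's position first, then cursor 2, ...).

After op 1 (move_right): buffer="pprkz" (len 5), cursors c1@2 c2@4, authorship .....
After op 2 (insert('z')): buffer="ppzrkzz" (len 7), cursors c1@3 c2@6, authorship ..1..2.
After op 3 (add_cursor(4)): buffer="ppzrkzz" (len 7), cursors c1@3 c3@4 c2@6, authorship ..1..2.
After op 4 (move_right): buffer="ppzrkzz" (len 7), cursors c1@4 c3@5 c2@7, authorship ..1..2.
After op 5 (add_cursor(4)): buffer="ppzrkzz" (len 7), cursors c1@4 c4@4 c3@5 c2@7, authorship ..1..2.
After op 6 (move_left): buffer="ppzrkzz" (len 7), cursors c1@3 c4@3 c3@4 c2@6, authorship ..1..2.
After op 7 (insert('t')): buffer="ppzttrtkztz" (len 11), cursors c1@5 c4@5 c3@7 c2@10, authorship ..114.3.22.
After op 8 (insert('w')): buffer="ppzttwwrtwkztwz" (len 15), cursors c1@7 c4@7 c3@10 c2@14, authorship ..11414.33.222.

Answer: 7 14 10 7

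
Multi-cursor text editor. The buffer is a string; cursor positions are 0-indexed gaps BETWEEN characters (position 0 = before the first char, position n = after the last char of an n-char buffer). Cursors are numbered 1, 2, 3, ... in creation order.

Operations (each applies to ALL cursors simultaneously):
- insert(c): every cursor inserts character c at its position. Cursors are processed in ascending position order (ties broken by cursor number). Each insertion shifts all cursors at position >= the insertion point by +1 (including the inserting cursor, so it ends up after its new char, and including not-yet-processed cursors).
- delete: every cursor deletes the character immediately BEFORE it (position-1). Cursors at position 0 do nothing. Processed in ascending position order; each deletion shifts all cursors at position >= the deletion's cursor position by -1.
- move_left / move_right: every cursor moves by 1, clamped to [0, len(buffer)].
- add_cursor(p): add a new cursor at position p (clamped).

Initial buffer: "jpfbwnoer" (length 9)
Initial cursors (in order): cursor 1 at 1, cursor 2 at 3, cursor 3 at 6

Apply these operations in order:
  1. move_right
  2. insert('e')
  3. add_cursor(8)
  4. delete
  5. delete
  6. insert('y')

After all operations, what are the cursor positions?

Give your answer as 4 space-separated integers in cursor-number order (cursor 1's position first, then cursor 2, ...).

After op 1 (move_right): buffer="jpfbwnoer" (len 9), cursors c1@2 c2@4 c3@7, authorship .........
After op 2 (insert('e')): buffer="jpefbewnoeer" (len 12), cursors c1@3 c2@6 c3@10, authorship ..1..2...3..
After op 3 (add_cursor(8)): buffer="jpefbewnoeer" (len 12), cursors c1@3 c2@6 c4@8 c3@10, authorship ..1..2...3..
After op 4 (delete): buffer="jpfbwoer" (len 8), cursors c1@2 c2@4 c4@5 c3@6, authorship ........
After op 5 (delete): buffer="jfer" (len 4), cursors c1@1 c2@2 c3@2 c4@2, authorship ....
After op 6 (insert('y')): buffer="jyfyyyer" (len 8), cursors c1@2 c2@6 c3@6 c4@6, authorship .1.234..

Answer: 2 6 6 6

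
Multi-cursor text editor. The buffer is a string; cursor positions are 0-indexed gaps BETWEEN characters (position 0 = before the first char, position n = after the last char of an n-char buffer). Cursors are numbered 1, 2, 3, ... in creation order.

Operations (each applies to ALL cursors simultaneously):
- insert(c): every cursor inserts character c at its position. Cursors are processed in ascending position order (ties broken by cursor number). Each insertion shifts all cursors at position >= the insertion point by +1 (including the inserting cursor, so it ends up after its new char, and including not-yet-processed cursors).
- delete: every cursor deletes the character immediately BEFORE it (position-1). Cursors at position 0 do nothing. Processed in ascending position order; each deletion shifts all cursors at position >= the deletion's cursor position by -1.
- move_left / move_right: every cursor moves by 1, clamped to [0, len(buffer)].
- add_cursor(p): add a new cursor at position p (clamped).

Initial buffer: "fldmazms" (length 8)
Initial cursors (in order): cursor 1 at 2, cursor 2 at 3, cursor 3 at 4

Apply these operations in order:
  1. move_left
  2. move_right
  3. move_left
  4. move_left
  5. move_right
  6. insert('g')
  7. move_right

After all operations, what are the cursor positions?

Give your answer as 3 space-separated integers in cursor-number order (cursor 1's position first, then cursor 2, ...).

After op 1 (move_left): buffer="fldmazms" (len 8), cursors c1@1 c2@2 c3@3, authorship ........
After op 2 (move_right): buffer="fldmazms" (len 8), cursors c1@2 c2@3 c3@4, authorship ........
After op 3 (move_left): buffer="fldmazms" (len 8), cursors c1@1 c2@2 c3@3, authorship ........
After op 4 (move_left): buffer="fldmazms" (len 8), cursors c1@0 c2@1 c3@2, authorship ........
After op 5 (move_right): buffer="fldmazms" (len 8), cursors c1@1 c2@2 c3@3, authorship ........
After op 6 (insert('g')): buffer="fglgdgmazms" (len 11), cursors c1@2 c2@4 c3@6, authorship .1.2.3.....
After op 7 (move_right): buffer="fglgdgmazms" (len 11), cursors c1@3 c2@5 c3@7, authorship .1.2.3.....

Answer: 3 5 7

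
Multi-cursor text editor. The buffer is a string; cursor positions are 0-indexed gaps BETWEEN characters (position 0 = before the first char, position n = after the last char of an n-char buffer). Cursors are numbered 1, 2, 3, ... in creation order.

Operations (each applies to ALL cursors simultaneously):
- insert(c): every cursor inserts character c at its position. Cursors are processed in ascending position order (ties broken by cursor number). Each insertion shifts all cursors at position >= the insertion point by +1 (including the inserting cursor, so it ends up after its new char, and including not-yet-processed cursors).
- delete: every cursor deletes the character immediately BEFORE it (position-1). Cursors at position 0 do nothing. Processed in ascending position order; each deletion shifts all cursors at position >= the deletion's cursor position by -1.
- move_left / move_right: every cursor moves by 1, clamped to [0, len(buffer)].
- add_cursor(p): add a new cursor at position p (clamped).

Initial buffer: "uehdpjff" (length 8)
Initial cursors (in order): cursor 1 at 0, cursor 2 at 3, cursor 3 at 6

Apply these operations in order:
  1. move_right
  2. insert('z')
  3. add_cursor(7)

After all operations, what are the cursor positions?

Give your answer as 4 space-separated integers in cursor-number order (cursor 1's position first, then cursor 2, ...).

After op 1 (move_right): buffer="uehdpjff" (len 8), cursors c1@1 c2@4 c3@7, authorship ........
After op 2 (insert('z')): buffer="uzehdzpjfzf" (len 11), cursors c1@2 c2@6 c3@10, authorship .1...2...3.
After op 3 (add_cursor(7)): buffer="uzehdzpjfzf" (len 11), cursors c1@2 c2@6 c4@7 c3@10, authorship .1...2...3.

Answer: 2 6 10 7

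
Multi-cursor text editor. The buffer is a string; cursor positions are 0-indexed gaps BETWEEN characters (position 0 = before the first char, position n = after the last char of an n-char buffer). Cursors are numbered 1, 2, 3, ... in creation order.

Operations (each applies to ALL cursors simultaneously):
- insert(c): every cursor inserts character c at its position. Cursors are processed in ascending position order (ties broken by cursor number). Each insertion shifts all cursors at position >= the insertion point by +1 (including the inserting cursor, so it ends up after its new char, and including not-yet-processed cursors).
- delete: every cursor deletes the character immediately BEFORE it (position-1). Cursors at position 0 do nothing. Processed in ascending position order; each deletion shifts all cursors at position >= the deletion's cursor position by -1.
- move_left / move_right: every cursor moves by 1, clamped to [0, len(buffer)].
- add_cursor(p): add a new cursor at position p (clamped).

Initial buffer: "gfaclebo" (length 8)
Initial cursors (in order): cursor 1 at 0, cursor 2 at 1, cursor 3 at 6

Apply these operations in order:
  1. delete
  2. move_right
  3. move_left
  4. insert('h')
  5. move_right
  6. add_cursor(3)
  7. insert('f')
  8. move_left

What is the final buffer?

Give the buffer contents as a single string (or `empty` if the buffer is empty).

Answer: hhffffaclhbfo

Derivation:
After op 1 (delete): buffer="faclbo" (len 6), cursors c1@0 c2@0 c3@4, authorship ......
After op 2 (move_right): buffer="faclbo" (len 6), cursors c1@1 c2@1 c3@5, authorship ......
After op 3 (move_left): buffer="faclbo" (len 6), cursors c1@0 c2@0 c3@4, authorship ......
After op 4 (insert('h')): buffer="hhfaclhbo" (len 9), cursors c1@2 c2@2 c3@7, authorship 12....3..
After op 5 (move_right): buffer="hhfaclhbo" (len 9), cursors c1@3 c2@3 c3@8, authorship 12....3..
After op 6 (add_cursor(3)): buffer="hhfaclhbo" (len 9), cursors c1@3 c2@3 c4@3 c3@8, authorship 12....3..
After op 7 (insert('f')): buffer="hhffffaclhbfo" (len 13), cursors c1@6 c2@6 c4@6 c3@12, authorship 12.124...3.3.
After op 8 (move_left): buffer="hhffffaclhbfo" (len 13), cursors c1@5 c2@5 c4@5 c3@11, authorship 12.124...3.3.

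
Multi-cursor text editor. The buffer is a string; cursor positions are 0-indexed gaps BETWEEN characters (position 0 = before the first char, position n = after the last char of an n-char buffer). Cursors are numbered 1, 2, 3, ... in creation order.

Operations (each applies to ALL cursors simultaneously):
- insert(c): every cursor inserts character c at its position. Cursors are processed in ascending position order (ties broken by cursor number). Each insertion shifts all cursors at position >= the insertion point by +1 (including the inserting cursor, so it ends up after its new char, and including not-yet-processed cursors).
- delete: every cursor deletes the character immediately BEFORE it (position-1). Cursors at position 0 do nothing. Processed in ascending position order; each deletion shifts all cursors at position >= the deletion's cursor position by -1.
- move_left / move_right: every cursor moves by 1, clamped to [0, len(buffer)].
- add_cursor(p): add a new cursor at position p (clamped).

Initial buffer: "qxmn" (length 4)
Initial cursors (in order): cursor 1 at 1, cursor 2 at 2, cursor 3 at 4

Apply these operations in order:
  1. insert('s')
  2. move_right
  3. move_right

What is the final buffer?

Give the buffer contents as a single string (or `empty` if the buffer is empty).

Answer: qsxsmns

Derivation:
After op 1 (insert('s')): buffer="qsxsmns" (len 7), cursors c1@2 c2@4 c3@7, authorship .1.2..3
After op 2 (move_right): buffer="qsxsmns" (len 7), cursors c1@3 c2@5 c3@7, authorship .1.2..3
After op 3 (move_right): buffer="qsxsmns" (len 7), cursors c1@4 c2@6 c3@7, authorship .1.2..3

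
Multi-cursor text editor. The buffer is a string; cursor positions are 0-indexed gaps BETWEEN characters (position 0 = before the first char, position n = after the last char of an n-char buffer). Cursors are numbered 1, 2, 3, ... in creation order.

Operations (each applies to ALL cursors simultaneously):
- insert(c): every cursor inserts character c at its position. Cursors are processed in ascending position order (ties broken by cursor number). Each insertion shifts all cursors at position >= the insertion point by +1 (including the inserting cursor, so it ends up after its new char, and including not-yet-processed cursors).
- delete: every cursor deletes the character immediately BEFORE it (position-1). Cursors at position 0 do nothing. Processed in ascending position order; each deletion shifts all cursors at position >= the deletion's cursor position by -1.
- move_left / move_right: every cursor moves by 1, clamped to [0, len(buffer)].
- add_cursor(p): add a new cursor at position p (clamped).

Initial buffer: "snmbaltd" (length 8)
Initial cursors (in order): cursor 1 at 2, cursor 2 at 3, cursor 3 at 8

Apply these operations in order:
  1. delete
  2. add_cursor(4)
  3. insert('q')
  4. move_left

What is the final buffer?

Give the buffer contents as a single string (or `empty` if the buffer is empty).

Answer: sqqbalqtq

Derivation:
After op 1 (delete): buffer="sbalt" (len 5), cursors c1@1 c2@1 c3@5, authorship .....
After op 2 (add_cursor(4)): buffer="sbalt" (len 5), cursors c1@1 c2@1 c4@4 c3@5, authorship .....
After op 3 (insert('q')): buffer="sqqbalqtq" (len 9), cursors c1@3 c2@3 c4@7 c3@9, authorship .12...4.3
After op 4 (move_left): buffer="sqqbalqtq" (len 9), cursors c1@2 c2@2 c4@6 c3@8, authorship .12...4.3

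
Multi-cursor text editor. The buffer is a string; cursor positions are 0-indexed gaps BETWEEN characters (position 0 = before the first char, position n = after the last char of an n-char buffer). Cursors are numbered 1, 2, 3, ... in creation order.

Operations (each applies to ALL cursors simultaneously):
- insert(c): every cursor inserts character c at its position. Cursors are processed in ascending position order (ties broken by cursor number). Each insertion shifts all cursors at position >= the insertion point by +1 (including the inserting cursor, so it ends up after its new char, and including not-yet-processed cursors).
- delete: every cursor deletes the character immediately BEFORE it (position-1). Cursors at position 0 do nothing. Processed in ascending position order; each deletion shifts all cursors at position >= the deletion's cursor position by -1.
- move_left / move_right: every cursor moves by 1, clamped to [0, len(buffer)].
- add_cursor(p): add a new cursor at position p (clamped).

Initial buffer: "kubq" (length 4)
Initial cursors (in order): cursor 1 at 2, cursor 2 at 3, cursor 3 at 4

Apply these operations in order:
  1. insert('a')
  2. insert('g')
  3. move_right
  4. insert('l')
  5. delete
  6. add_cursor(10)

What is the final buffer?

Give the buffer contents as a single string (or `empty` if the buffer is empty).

Answer: kuagbagqag

Derivation:
After op 1 (insert('a')): buffer="kuabaqa" (len 7), cursors c1@3 c2@5 c3@7, authorship ..1.2.3
After op 2 (insert('g')): buffer="kuagbagqag" (len 10), cursors c1@4 c2@7 c3@10, authorship ..11.22.33
After op 3 (move_right): buffer="kuagbagqag" (len 10), cursors c1@5 c2@8 c3@10, authorship ..11.22.33
After op 4 (insert('l')): buffer="kuagblagqlagl" (len 13), cursors c1@6 c2@10 c3@13, authorship ..11.122.2333
After op 5 (delete): buffer="kuagbagqag" (len 10), cursors c1@5 c2@8 c3@10, authorship ..11.22.33
After op 6 (add_cursor(10)): buffer="kuagbagqag" (len 10), cursors c1@5 c2@8 c3@10 c4@10, authorship ..11.22.33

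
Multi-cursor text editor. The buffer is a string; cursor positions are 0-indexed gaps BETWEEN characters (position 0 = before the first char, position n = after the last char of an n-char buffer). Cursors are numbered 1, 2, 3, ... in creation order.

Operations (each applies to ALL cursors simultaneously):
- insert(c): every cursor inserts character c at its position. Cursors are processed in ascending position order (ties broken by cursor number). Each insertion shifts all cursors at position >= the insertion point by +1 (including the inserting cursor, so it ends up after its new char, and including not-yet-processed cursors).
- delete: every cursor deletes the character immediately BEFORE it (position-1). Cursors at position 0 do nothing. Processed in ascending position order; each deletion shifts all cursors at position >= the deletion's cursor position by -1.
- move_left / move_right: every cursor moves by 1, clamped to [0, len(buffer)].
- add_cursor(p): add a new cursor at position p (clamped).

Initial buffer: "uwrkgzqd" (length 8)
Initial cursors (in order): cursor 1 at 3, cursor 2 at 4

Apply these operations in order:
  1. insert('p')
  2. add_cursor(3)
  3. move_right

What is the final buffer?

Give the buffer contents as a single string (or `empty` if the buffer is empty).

Answer: uwrpkpgzqd

Derivation:
After op 1 (insert('p')): buffer="uwrpkpgzqd" (len 10), cursors c1@4 c2@6, authorship ...1.2....
After op 2 (add_cursor(3)): buffer="uwrpkpgzqd" (len 10), cursors c3@3 c1@4 c2@6, authorship ...1.2....
After op 3 (move_right): buffer="uwrpkpgzqd" (len 10), cursors c3@4 c1@5 c2@7, authorship ...1.2....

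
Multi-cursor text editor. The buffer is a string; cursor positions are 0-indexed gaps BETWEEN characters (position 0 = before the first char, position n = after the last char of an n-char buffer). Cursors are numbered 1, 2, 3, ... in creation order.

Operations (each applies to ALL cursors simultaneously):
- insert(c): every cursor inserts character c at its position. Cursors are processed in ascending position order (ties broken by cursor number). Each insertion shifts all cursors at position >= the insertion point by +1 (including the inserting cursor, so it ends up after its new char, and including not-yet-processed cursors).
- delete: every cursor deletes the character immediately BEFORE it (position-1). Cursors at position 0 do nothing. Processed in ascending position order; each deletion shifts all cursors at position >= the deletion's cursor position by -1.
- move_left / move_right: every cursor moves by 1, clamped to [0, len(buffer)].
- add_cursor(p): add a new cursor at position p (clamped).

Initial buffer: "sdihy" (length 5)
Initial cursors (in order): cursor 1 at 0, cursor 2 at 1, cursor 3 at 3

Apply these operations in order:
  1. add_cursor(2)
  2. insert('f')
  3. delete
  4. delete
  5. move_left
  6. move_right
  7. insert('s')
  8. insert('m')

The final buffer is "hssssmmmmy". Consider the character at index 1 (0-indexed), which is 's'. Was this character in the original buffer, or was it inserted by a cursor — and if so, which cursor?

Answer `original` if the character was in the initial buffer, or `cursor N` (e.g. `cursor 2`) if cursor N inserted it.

Answer: cursor 1

Derivation:
After op 1 (add_cursor(2)): buffer="sdihy" (len 5), cursors c1@0 c2@1 c4@2 c3@3, authorship .....
After op 2 (insert('f')): buffer="fsfdfifhy" (len 9), cursors c1@1 c2@3 c4@5 c3@7, authorship 1.2.4.3..
After op 3 (delete): buffer="sdihy" (len 5), cursors c1@0 c2@1 c4@2 c3@3, authorship .....
After op 4 (delete): buffer="hy" (len 2), cursors c1@0 c2@0 c3@0 c4@0, authorship ..
After op 5 (move_left): buffer="hy" (len 2), cursors c1@0 c2@0 c3@0 c4@0, authorship ..
After op 6 (move_right): buffer="hy" (len 2), cursors c1@1 c2@1 c3@1 c4@1, authorship ..
After op 7 (insert('s')): buffer="hssssy" (len 6), cursors c1@5 c2@5 c3@5 c4@5, authorship .1234.
After op 8 (insert('m')): buffer="hssssmmmmy" (len 10), cursors c1@9 c2@9 c3@9 c4@9, authorship .12341234.
Authorship (.=original, N=cursor N): . 1 2 3 4 1 2 3 4 .
Index 1: author = 1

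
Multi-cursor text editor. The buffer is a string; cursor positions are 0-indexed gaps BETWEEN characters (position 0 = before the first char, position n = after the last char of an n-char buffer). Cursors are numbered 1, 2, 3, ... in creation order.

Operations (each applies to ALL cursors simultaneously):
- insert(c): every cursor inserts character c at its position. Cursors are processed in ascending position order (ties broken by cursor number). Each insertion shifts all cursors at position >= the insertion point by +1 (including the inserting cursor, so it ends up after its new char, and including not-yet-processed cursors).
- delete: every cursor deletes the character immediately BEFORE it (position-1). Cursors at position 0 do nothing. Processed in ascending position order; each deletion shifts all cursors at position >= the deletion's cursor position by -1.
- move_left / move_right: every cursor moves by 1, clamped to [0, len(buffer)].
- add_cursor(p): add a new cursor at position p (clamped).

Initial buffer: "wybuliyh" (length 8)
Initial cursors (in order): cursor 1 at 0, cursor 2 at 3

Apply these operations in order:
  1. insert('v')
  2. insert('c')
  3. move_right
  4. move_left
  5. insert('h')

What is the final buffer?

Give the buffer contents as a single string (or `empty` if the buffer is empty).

After op 1 (insert('v')): buffer="vwybvuliyh" (len 10), cursors c1@1 c2@5, authorship 1...2.....
After op 2 (insert('c')): buffer="vcwybvculiyh" (len 12), cursors c1@2 c2@7, authorship 11...22.....
After op 3 (move_right): buffer="vcwybvculiyh" (len 12), cursors c1@3 c2@8, authorship 11...22.....
After op 4 (move_left): buffer="vcwybvculiyh" (len 12), cursors c1@2 c2@7, authorship 11...22.....
After op 5 (insert('h')): buffer="vchwybvchuliyh" (len 14), cursors c1@3 c2@9, authorship 111...222.....

Answer: vchwybvchuliyh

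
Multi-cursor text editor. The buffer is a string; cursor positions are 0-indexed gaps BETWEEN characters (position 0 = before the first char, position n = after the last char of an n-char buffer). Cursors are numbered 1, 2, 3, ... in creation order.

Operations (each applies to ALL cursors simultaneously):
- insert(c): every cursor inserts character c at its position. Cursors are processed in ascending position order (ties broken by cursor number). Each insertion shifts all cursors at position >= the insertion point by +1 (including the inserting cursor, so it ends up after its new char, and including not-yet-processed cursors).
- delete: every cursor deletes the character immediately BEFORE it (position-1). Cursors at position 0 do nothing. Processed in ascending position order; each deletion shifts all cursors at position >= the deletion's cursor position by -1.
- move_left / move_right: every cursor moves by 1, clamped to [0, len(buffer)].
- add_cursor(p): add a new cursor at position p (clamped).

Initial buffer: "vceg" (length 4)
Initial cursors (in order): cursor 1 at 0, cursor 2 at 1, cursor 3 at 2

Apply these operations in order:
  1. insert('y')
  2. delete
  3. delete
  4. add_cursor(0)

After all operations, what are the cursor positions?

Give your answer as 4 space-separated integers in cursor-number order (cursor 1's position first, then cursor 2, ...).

Answer: 0 0 0 0

Derivation:
After op 1 (insert('y')): buffer="yvycyeg" (len 7), cursors c1@1 c2@3 c3@5, authorship 1.2.3..
After op 2 (delete): buffer="vceg" (len 4), cursors c1@0 c2@1 c3@2, authorship ....
After op 3 (delete): buffer="eg" (len 2), cursors c1@0 c2@0 c3@0, authorship ..
After op 4 (add_cursor(0)): buffer="eg" (len 2), cursors c1@0 c2@0 c3@0 c4@0, authorship ..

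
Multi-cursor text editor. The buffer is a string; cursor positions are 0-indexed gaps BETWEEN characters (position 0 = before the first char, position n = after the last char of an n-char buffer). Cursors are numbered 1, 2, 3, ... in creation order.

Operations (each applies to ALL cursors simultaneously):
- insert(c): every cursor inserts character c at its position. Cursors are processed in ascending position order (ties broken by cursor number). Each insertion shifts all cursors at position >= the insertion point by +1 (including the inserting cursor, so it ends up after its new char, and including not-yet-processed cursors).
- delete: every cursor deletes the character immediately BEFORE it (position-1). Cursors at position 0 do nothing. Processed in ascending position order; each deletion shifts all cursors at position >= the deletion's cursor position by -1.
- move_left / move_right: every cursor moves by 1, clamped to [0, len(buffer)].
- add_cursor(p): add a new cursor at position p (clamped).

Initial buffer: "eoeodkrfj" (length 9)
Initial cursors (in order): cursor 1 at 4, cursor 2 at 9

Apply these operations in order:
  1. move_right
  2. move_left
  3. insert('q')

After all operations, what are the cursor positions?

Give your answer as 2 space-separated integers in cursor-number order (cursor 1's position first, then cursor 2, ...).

Answer: 5 10

Derivation:
After op 1 (move_right): buffer="eoeodkrfj" (len 9), cursors c1@5 c2@9, authorship .........
After op 2 (move_left): buffer="eoeodkrfj" (len 9), cursors c1@4 c2@8, authorship .........
After op 3 (insert('q')): buffer="eoeoqdkrfqj" (len 11), cursors c1@5 c2@10, authorship ....1....2.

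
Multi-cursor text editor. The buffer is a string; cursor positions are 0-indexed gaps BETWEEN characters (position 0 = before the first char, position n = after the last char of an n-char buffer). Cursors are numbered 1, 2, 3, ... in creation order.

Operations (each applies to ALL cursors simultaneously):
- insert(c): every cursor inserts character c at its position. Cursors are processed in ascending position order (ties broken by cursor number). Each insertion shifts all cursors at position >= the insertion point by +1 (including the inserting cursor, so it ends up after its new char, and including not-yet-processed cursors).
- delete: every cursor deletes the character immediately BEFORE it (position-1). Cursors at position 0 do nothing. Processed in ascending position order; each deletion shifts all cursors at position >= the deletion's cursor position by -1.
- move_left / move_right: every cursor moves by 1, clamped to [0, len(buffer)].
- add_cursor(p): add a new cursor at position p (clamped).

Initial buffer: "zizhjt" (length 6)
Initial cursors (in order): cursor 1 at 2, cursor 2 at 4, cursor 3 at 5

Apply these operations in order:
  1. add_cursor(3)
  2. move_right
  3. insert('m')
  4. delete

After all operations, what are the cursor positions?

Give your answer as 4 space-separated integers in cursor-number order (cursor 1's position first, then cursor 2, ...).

Answer: 3 5 6 4

Derivation:
After op 1 (add_cursor(3)): buffer="zizhjt" (len 6), cursors c1@2 c4@3 c2@4 c3@5, authorship ......
After op 2 (move_right): buffer="zizhjt" (len 6), cursors c1@3 c4@4 c2@5 c3@6, authorship ......
After op 3 (insert('m')): buffer="zizmhmjmtm" (len 10), cursors c1@4 c4@6 c2@8 c3@10, authorship ...1.4.2.3
After op 4 (delete): buffer="zizhjt" (len 6), cursors c1@3 c4@4 c2@5 c3@6, authorship ......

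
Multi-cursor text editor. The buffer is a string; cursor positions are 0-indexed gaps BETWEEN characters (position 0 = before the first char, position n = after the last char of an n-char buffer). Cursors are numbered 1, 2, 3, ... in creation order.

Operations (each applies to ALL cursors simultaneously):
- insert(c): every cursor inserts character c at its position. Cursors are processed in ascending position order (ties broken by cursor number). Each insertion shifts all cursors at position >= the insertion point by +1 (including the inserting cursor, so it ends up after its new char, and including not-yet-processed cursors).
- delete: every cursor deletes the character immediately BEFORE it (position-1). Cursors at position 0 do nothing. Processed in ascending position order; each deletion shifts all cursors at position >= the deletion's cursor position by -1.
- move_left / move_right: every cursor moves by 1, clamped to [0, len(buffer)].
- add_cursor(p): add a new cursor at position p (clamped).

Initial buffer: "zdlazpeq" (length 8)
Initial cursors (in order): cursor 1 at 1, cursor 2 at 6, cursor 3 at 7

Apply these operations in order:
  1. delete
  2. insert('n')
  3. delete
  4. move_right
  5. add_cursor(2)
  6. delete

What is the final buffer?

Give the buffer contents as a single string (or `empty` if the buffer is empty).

After op 1 (delete): buffer="dlazq" (len 5), cursors c1@0 c2@4 c3@4, authorship .....
After op 2 (insert('n')): buffer="ndlaznnq" (len 8), cursors c1@1 c2@7 c3@7, authorship 1....23.
After op 3 (delete): buffer="dlazq" (len 5), cursors c1@0 c2@4 c3@4, authorship .....
After op 4 (move_right): buffer="dlazq" (len 5), cursors c1@1 c2@5 c3@5, authorship .....
After op 5 (add_cursor(2)): buffer="dlazq" (len 5), cursors c1@1 c4@2 c2@5 c3@5, authorship .....
After op 6 (delete): buffer="a" (len 1), cursors c1@0 c4@0 c2@1 c3@1, authorship .

Answer: a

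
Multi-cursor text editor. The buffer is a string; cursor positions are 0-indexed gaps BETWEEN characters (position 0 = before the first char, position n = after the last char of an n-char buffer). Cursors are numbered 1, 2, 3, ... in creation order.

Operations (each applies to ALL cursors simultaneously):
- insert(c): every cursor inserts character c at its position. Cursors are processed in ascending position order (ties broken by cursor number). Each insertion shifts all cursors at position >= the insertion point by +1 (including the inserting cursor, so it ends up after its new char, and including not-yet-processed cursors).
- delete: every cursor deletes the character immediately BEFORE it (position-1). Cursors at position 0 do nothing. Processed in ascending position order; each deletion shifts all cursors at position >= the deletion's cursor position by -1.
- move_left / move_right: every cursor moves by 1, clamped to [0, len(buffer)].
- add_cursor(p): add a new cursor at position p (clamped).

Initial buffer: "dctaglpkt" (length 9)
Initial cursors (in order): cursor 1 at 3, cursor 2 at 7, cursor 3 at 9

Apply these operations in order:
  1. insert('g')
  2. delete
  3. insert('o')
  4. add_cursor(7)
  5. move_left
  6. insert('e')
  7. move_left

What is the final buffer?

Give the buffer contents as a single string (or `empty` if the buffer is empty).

Answer: dcteoagelpeokteo

Derivation:
After op 1 (insert('g')): buffer="dctgaglpgktg" (len 12), cursors c1@4 c2@9 c3@12, authorship ...1....2..3
After op 2 (delete): buffer="dctaglpkt" (len 9), cursors c1@3 c2@7 c3@9, authorship .........
After op 3 (insert('o')): buffer="dctoaglpokto" (len 12), cursors c1@4 c2@9 c3@12, authorship ...1....2..3
After op 4 (add_cursor(7)): buffer="dctoaglpokto" (len 12), cursors c1@4 c4@7 c2@9 c3@12, authorship ...1....2..3
After op 5 (move_left): buffer="dctoaglpokto" (len 12), cursors c1@3 c4@6 c2@8 c3@11, authorship ...1....2..3
After op 6 (insert('e')): buffer="dcteoagelpeokteo" (len 16), cursors c1@4 c4@8 c2@11 c3@15, authorship ...11..4..22..33
After op 7 (move_left): buffer="dcteoagelpeokteo" (len 16), cursors c1@3 c4@7 c2@10 c3@14, authorship ...11..4..22..33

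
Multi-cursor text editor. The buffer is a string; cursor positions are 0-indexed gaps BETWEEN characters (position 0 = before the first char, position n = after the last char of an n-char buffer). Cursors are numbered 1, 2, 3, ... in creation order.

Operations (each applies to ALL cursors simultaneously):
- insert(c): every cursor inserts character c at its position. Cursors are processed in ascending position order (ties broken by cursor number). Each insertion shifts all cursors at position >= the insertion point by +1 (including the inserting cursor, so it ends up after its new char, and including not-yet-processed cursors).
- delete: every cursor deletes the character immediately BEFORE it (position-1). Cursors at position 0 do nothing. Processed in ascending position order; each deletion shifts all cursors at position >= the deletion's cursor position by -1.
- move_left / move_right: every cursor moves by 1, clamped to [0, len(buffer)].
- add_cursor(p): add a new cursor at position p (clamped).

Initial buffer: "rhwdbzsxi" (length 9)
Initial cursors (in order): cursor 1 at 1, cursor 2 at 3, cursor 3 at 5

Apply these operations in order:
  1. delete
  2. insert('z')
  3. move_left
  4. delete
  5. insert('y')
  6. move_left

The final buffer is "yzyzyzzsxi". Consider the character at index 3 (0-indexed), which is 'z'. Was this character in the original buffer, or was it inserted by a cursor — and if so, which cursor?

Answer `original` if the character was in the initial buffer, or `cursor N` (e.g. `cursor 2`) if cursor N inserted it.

Answer: cursor 2

Derivation:
After op 1 (delete): buffer="hdzsxi" (len 6), cursors c1@0 c2@1 c3@2, authorship ......
After op 2 (insert('z')): buffer="zhzdzzsxi" (len 9), cursors c1@1 c2@3 c3@5, authorship 1.2.3....
After op 3 (move_left): buffer="zhzdzzsxi" (len 9), cursors c1@0 c2@2 c3@4, authorship 1.2.3....
After op 4 (delete): buffer="zzzzsxi" (len 7), cursors c1@0 c2@1 c3@2, authorship 123....
After op 5 (insert('y')): buffer="yzyzyzzsxi" (len 10), cursors c1@1 c2@3 c3@5, authorship 112233....
After op 6 (move_left): buffer="yzyzyzzsxi" (len 10), cursors c1@0 c2@2 c3@4, authorship 112233....
Authorship (.=original, N=cursor N): 1 1 2 2 3 3 . . . .
Index 3: author = 2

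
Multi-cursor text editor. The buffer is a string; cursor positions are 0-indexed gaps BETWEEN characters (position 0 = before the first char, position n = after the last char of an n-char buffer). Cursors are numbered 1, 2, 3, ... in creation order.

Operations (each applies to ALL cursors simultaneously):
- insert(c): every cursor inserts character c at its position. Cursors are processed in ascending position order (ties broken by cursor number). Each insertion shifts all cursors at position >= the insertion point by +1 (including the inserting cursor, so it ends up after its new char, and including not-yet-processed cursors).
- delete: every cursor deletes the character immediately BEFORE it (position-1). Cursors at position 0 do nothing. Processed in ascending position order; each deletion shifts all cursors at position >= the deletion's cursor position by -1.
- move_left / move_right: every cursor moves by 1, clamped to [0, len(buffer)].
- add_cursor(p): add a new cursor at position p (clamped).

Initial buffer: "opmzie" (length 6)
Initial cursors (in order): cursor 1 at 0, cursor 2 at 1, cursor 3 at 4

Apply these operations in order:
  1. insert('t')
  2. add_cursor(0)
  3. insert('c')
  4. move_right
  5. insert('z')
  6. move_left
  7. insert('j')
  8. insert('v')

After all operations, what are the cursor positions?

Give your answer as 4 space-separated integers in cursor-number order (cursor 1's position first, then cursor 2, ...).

After op 1 (insert('t')): buffer="totpmztie" (len 9), cursors c1@1 c2@3 c3@7, authorship 1.2...3..
After op 2 (add_cursor(0)): buffer="totpmztie" (len 9), cursors c4@0 c1@1 c2@3 c3@7, authorship 1.2...3..
After op 3 (insert('c')): buffer="ctcotcpmztcie" (len 13), cursors c4@1 c1@3 c2@6 c3@11, authorship 411.22...33..
After op 4 (move_right): buffer="ctcotcpmztcie" (len 13), cursors c4@2 c1@4 c2@7 c3@12, authorship 411.22...33..
After op 5 (insert('z')): buffer="ctzcoztcpzmztcize" (len 17), cursors c4@3 c1@6 c2@10 c3@16, authorship 4141.122.2..33.3.
After op 6 (move_left): buffer="ctzcoztcpzmztcize" (len 17), cursors c4@2 c1@5 c2@9 c3@15, authorship 4141.122.2..33.3.
After op 7 (insert('j')): buffer="ctjzcojztcpjzmztcijze" (len 21), cursors c4@3 c1@7 c2@12 c3@19, authorship 41441.1122.22..33.33.
After op 8 (insert('v')): buffer="ctjvzcojvztcpjvzmztcijvze" (len 25), cursors c4@4 c1@9 c2@15 c3@23, authorship 414441.11122.222..33.333.

Answer: 9 15 23 4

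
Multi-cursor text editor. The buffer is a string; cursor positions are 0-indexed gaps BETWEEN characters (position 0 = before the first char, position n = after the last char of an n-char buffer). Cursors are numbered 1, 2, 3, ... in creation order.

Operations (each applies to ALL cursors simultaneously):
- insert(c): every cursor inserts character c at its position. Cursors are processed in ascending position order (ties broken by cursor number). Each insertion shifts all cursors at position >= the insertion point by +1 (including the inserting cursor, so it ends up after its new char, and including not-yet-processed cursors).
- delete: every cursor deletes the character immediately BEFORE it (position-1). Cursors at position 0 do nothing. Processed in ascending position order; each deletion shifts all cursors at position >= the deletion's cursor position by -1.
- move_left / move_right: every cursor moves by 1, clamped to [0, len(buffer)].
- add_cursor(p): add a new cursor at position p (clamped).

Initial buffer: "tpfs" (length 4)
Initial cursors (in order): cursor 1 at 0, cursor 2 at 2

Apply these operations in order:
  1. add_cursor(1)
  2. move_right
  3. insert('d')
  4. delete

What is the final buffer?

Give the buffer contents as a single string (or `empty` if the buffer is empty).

Answer: tpfs

Derivation:
After op 1 (add_cursor(1)): buffer="tpfs" (len 4), cursors c1@0 c3@1 c2@2, authorship ....
After op 2 (move_right): buffer="tpfs" (len 4), cursors c1@1 c3@2 c2@3, authorship ....
After op 3 (insert('d')): buffer="tdpdfds" (len 7), cursors c1@2 c3@4 c2@6, authorship .1.3.2.
After op 4 (delete): buffer="tpfs" (len 4), cursors c1@1 c3@2 c2@3, authorship ....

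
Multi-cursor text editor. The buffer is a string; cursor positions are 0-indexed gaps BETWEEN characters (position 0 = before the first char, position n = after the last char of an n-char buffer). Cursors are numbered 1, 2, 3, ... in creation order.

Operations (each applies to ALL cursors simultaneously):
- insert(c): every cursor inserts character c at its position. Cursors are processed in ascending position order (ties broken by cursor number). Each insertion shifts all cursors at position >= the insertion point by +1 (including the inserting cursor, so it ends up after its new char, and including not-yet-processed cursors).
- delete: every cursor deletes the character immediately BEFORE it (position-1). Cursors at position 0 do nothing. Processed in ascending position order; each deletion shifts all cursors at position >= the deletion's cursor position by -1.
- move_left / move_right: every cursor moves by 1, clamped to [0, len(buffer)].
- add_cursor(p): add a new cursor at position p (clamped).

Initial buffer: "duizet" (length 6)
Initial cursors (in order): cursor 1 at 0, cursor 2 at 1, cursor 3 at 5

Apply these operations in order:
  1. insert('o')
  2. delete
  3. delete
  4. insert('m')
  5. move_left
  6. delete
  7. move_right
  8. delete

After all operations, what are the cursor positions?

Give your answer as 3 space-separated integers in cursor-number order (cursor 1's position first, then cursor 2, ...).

After op 1 (insert('o')): buffer="odouizeot" (len 9), cursors c1@1 c2@3 c3@8, authorship 1.2....3.
After op 2 (delete): buffer="duizet" (len 6), cursors c1@0 c2@1 c3@5, authorship ......
After op 3 (delete): buffer="uizt" (len 4), cursors c1@0 c2@0 c3@3, authorship ....
After op 4 (insert('m')): buffer="mmuizmt" (len 7), cursors c1@2 c2@2 c3@6, authorship 12...3.
After op 5 (move_left): buffer="mmuizmt" (len 7), cursors c1@1 c2@1 c3@5, authorship 12...3.
After op 6 (delete): buffer="muimt" (len 5), cursors c1@0 c2@0 c3@3, authorship 2..3.
After op 7 (move_right): buffer="muimt" (len 5), cursors c1@1 c2@1 c3@4, authorship 2..3.
After op 8 (delete): buffer="uit" (len 3), cursors c1@0 c2@0 c3@2, authorship ...

Answer: 0 0 2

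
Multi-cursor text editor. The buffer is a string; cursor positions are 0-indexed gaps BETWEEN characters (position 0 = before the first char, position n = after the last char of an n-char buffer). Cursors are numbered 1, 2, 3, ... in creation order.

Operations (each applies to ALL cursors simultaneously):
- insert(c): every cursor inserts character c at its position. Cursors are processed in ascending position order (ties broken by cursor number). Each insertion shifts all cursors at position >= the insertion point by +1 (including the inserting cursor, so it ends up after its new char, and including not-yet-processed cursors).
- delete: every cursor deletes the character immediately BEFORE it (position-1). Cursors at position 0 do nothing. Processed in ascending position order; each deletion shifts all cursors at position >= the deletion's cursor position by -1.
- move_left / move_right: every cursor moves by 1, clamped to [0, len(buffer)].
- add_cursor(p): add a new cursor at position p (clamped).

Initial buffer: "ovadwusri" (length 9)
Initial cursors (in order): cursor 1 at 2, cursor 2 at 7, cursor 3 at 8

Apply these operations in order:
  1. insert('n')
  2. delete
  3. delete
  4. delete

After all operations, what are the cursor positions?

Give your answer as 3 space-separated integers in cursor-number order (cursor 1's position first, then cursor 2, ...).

Answer: 0 2 2

Derivation:
After op 1 (insert('n')): buffer="ovnadwusnrni" (len 12), cursors c1@3 c2@9 c3@11, authorship ..1.....2.3.
After op 2 (delete): buffer="ovadwusri" (len 9), cursors c1@2 c2@7 c3@8, authorship .........
After op 3 (delete): buffer="oadwui" (len 6), cursors c1@1 c2@5 c3@5, authorship ......
After op 4 (delete): buffer="adi" (len 3), cursors c1@0 c2@2 c3@2, authorship ...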